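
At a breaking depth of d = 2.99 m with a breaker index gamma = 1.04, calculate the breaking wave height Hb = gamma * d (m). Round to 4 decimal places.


Hb = gamma * d
Hb = 1.04 * 2.99
Hb = 3.1096 m

3.1096


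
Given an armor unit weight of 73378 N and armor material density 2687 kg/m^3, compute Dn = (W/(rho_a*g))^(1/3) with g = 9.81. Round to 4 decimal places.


V = W / (rho_a * g)
V = 73378 / (2687 * 9.81)
V = 73378 / 26359.47
V = 2.783743 m^3
Dn = V^(1/3) = 2.783743^(1/3)
Dn = 1.4067 m

1.4067


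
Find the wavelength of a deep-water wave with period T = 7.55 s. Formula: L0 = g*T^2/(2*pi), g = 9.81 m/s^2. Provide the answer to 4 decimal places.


L0 = g * T^2 / (2 * pi)
L0 = 9.81 * 7.55^2 / (2 * pi)
L0 = 9.81 * 57.0025 / 6.28319
L0 = 559.1945 / 6.28319
L0 = 88.9986 m

88.9986


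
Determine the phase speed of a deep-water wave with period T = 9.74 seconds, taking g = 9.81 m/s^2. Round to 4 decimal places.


We use the deep-water celerity formula:
C = g * T / (2 * pi)
C = 9.81 * 9.74 / (2 * 3.14159...)
C = 95.549400 / 6.283185
C = 15.2072 m/s

15.2072


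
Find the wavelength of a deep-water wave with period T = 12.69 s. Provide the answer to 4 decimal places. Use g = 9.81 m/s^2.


L0 = g * T^2 / (2 * pi)
L0 = 9.81 * 12.69^2 / (2 * pi)
L0 = 9.81 * 161.0361 / 6.28319
L0 = 1579.7641 / 6.28319
L0 = 251.4273 m

251.4273


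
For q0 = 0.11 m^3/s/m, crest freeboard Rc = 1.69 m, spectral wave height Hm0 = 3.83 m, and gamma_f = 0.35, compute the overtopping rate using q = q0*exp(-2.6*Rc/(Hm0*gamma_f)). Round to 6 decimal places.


q = q0 * exp(-2.6 * Rc / (Hm0 * gamma_f))
Exponent = -2.6 * 1.69 / (3.83 * 0.35)
= -2.6 * 1.69 / 1.3405
= -3.277881
exp(-3.277881) = 0.037708
q = 0.11 * 0.037708
q = 0.004148 m^3/s/m

0.004148


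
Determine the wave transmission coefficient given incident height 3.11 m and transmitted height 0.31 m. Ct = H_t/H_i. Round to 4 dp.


Ct = H_t / H_i
Ct = 0.31 / 3.11
Ct = 0.0997

0.0997


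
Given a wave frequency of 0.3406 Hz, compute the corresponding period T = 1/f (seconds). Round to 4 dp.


T = 1 / f
T = 1 / 0.3406
T = 2.9360 s

2.9360


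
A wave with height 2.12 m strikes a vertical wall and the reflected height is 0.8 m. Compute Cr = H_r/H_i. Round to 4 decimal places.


Cr = H_r / H_i
Cr = 0.8 / 2.12
Cr = 0.3774

0.3774


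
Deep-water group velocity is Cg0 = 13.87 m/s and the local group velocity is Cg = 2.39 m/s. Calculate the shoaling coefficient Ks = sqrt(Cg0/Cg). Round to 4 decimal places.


Ks = sqrt(Cg0 / Cg)
Ks = sqrt(13.87 / 2.39)
Ks = sqrt(5.8033)
Ks = 2.4090

2.4090


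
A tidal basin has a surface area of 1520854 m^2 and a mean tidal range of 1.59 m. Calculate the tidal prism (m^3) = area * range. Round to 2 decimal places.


Tidal prism = Area * Tidal range
P = 1520854 * 1.59
P = 2418157.86 m^3

2418157.86


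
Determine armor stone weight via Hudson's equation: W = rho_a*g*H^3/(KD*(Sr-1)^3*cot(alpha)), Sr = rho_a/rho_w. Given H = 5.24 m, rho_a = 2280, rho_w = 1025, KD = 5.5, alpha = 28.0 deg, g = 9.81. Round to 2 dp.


Sr = rho_a / rho_w = 2280 / 1025 = 2.224390
(Sr - 1) = 1.224390
(Sr - 1)^3 = 1.835522
cot(28.0) = 1 / tan(28.0) = 1 / 0.531709 = 1.880726
Numerator = 2280 * 9.81 * 5.24^3 = 3218086.5138
Denominator = 5.5 * 1.835522 * 1.880726 = 18.986631
W = 3218086.5138 / 18.986631
W = 169492.24 N

169492.24


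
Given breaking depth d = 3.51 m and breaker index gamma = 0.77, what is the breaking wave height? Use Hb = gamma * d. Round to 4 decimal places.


Hb = gamma * d
Hb = 0.77 * 3.51
Hb = 2.7027 m

2.7027


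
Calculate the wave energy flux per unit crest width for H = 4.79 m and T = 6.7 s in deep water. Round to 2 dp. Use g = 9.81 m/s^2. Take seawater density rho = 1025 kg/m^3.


P = rho * g^2 * H^2 * T / (32 * pi)
P = 1025 * 9.81^2 * 4.79^2 * 6.7 / (32 * pi)
P = 1025 * 96.2361 * 22.9441 * 6.7 / 100.53096
P = 150836.99 W/m

150836.99


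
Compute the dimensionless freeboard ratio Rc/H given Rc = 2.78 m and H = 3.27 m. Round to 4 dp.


Relative freeboard = Rc / H
= 2.78 / 3.27
= 0.8502

0.8502


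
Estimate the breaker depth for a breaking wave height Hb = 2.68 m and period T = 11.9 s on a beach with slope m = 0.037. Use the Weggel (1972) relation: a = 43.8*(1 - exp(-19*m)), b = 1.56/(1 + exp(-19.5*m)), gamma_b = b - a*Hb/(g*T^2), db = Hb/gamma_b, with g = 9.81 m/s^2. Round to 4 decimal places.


a = 43.8 * (1 - exp(-19 * m))
exp(-19 * 0.037) = exp(-0.7030) = 0.495098
a = 43.8 * (1 - 0.495098) = 22.114717
b = 1.56 / (1 + exp(-19.5 * m))
exp(-19.5 * 0.037) = exp(-0.7215) = 0.486023
b = 1.56 / (1 + 0.486023) = 1.049782
Hb / (g * T^2) = 2.68 / (9.81 * 11.9^2) = 2.68 / 1389.1941 = 0.00192918
gamma_b = b - a * Hb/(g*T^2) = 1.049782 - 22.114717 * 0.00192918 = 1.007119
db = Hb / gamma_b = 2.68 / 1.007119
db = 2.6611 m

2.6611


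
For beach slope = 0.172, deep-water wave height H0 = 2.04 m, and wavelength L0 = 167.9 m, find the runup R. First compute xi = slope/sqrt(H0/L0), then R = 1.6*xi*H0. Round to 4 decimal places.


xi = slope / sqrt(H0/L0)
H0/L0 = 2.04/167.9 = 0.012150
sqrt(0.012150) = 0.110227
xi = 0.172 / 0.110227 = 1.560410
R = 1.6 * xi * H0 = 1.6 * 1.560410 * 2.04
R = 5.0932 m

5.0932


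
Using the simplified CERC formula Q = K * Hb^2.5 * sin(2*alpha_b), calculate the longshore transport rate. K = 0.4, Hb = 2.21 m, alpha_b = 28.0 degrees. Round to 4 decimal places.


Q = K * Hb^2.5 * sin(2 * alpha_b)
Hb^2.5 = 2.21^2.5 = 7.260737
sin(2 * 28.0) = sin(56.0) = 0.829038
Q = 0.4 * 7.260737 * 0.829038
Q = 2.4078 m^3/s

2.4078


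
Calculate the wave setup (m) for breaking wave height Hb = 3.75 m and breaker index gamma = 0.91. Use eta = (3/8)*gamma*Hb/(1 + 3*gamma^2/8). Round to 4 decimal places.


eta = (3/8) * gamma * Hb / (1 + 3*gamma^2/8)
Numerator = (3/8) * 0.91 * 3.75 = 1.279688
Denominator = 1 + 3*0.91^2/8 = 1 + 0.310538 = 1.310538
eta = 1.279688 / 1.310538
eta = 0.9765 m

0.9765


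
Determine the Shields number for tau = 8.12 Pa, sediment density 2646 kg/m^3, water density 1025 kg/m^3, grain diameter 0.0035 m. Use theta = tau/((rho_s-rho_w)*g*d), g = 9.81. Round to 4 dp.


theta = tau / ((rho_s - rho_w) * g * d)
rho_s - rho_w = 2646 - 1025 = 1621
Denominator = 1621 * 9.81 * 0.0035 = 55.657035
theta = 8.12 / 55.657035
theta = 0.1459

0.1459


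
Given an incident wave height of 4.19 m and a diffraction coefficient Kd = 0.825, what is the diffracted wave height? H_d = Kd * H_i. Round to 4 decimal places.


H_d = Kd * H_i
H_d = 0.825 * 4.19
H_d = 3.4568 m

3.4568


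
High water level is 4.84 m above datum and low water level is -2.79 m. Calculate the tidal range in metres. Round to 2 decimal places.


Tidal range = High water - Low water
Tidal range = 4.84 - (-2.79)
Tidal range = 7.63 m

7.63


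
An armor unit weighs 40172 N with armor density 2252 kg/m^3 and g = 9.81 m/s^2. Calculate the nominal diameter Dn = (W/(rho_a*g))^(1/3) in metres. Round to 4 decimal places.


V = W / (rho_a * g)
V = 40172 / (2252 * 9.81)
V = 40172 / 22092.12
V = 1.818386 m^3
Dn = V^(1/3) = 1.818386^(1/3)
Dn = 1.2206 m

1.2206


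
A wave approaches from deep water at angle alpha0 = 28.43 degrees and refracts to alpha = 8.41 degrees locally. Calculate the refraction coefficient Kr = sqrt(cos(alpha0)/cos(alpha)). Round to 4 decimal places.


Kr = sqrt(cos(alpha0) / cos(alpha))
cos(28.43) = 0.879399
cos(8.41) = 0.989247
Kr = sqrt(0.879399 / 0.989247)
Kr = sqrt(0.888959)
Kr = 0.9428

0.9428


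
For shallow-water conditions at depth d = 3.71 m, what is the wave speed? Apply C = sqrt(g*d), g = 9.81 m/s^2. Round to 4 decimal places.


Using the shallow-water approximation:
C = sqrt(g * d) = sqrt(9.81 * 3.71)
C = sqrt(36.3951)
C = 6.0328 m/s

6.0328


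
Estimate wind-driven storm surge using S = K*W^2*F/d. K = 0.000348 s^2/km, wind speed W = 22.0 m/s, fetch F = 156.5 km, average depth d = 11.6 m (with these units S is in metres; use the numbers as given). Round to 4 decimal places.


S = K * W^2 * F / d
W^2 = 22.0^2 = 484.00
S = 0.000348 * 484.00 * 156.5 / 11.6
Numerator = 0.000348 * 484.00 * 156.5 = 26.359608
S = 26.359608 / 11.6 = 2.2724 m

2.2724


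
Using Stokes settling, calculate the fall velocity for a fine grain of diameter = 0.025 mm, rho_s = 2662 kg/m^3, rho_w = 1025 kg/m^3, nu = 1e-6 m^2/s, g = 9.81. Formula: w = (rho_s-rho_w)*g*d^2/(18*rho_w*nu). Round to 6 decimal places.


w = (rho_s - rho_w) * g * d^2 / (18 * rho_w * nu)
d = 0.025 mm = 0.000025 m
rho_s - rho_w = 2662 - 1025 = 1637
Numerator = 1637 * 9.81 * (0.000025)^2 = 0.000010036856
Denominator = 18 * 1025 * 1e-6 = 0.018450
w = 0.000544 m/s

0.000544


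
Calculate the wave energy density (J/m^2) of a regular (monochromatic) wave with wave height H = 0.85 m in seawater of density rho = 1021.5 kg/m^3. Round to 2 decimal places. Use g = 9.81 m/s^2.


E = (1/8) * rho * g * H^2
E = (1/8) * 1021.5 * 9.81 * 0.85^2
E = 0.125 * 1021.5 * 9.81 * 0.7225
E = 905.01 J/m^2

905.01


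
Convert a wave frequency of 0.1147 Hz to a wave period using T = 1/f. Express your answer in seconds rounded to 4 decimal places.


T = 1 / f
T = 1 / 0.1147
T = 8.7184 s

8.7184


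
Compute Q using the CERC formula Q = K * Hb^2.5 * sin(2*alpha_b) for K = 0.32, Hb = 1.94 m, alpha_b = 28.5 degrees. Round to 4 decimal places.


Q = K * Hb^2.5 * sin(2 * alpha_b)
Hb^2.5 = 1.94^2.5 = 5.242088
sin(2 * 28.5) = sin(57.0) = 0.838671
Q = 0.32 * 5.242088 * 0.838671
Q = 1.4068 m^3/s

1.4068


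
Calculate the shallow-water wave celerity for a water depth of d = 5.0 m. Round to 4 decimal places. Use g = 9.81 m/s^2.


Using the shallow-water approximation:
C = sqrt(g * d) = sqrt(9.81 * 5.0)
C = sqrt(49.0500)
C = 7.0036 m/s

7.0036


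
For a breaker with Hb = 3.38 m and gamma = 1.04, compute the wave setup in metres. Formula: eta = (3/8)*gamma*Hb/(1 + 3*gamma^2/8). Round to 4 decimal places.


eta = (3/8) * gamma * Hb / (1 + 3*gamma^2/8)
Numerator = (3/8) * 1.04 * 3.38 = 1.318200
Denominator = 1 + 3*1.04^2/8 = 1 + 0.405600 = 1.405600
eta = 1.318200 / 1.405600
eta = 0.9378 m

0.9378


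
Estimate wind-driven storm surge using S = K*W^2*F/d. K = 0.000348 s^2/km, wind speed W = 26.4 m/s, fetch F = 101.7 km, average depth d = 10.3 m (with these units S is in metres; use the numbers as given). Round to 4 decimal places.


S = K * W^2 * F / d
W^2 = 26.4^2 = 696.96
S = 0.000348 * 696.96 * 101.7 / 10.3
Numerator = 0.000348 * 696.96 * 101.7 = 24.666530
S = 24.666530 / 10.3 = 2.3948 m

2.3948


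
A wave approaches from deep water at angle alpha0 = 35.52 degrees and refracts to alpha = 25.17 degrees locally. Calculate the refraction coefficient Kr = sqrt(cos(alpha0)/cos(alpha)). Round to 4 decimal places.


Kr = sqrt(cos(alpha0) / cos(alpha))
cos(35.52) = 0.813913
cos(25.17) = 0.905050
Kr = sqrt(0.813913 / 0.905050)
Kr = sqrt(0.899302)
Kr = 0.9483

0.9483


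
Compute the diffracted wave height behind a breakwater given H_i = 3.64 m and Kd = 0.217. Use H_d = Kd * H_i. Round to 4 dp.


H_d = Kd * H_i
H_d = 0.217 * 3.64
H_d = 0.7899 m

0.7899


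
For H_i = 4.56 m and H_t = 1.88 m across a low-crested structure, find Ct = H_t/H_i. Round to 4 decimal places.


Ct = H_t / H_i
Ct = 1.88 / 4.56
Ct = 0.4123

0.4123


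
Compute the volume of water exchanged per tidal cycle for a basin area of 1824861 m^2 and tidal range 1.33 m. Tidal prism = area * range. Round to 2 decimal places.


Tidal prism = Area * Tidal range
P = 1824861 * 1.33
P = 2427065.13 m^3

2427065.13


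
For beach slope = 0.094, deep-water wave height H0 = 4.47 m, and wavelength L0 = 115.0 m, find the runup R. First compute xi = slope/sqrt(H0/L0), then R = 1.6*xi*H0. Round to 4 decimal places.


xi = slope / sqrt(H0/L0)
H0/L0 = 4.47/115.0 = 0.038870
sqrt(0.038870) = 0.197154
xi = 0.094 / 0.197154 = 0.476785
R = 1.6 * xi * H0 = 1.6 * 0.476785 * 4.47
R = 3.4100 m

3.4100


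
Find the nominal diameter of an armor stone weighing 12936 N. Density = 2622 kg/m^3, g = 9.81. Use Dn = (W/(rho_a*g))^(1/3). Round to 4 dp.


V = W / (rho_a * g)
V = 12936 / (2622 * 9.81)
V = 12936 / 25721.82
V = 0.502919 m^3
Dn = V^(1/3) = 0.502919^(1/3)
Dn = 0.7952 m

0.7952


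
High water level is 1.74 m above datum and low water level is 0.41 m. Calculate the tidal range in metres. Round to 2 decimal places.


Tidal range = High water - Low water
Tidal range = 1.74 - (0.41)
Tidal range = 1.33 m

1.33


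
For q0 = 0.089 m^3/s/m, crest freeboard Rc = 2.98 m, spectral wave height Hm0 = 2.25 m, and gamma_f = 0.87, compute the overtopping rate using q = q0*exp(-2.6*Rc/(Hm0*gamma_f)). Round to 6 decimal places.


q = q0 * exp(-2.6 * Rc / (Hm0 * gamma_f))
Exponent = -2.6 * 2.98 / (2.25 * 0.87)
= -2.6 * 2.98 / 1.9575
= -3.958110
exp(-3.958110) = 0.019099
q = 0.089 * 0.019099
q = 0.001700 m^3/s/m

0.001700


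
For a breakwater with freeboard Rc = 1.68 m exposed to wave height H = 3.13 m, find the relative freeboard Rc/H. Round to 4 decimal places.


Relative freeboard = Rc / H
= 1.68 / 3.13
= 0.5367

0.5367


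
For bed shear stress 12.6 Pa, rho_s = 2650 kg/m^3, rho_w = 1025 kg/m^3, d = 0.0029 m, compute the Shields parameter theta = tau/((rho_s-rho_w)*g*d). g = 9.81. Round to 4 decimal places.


theta = tau / ((rho_s - rho_w) * g * d)
rho_s - rho_w = 2650 - 1025 = 1625
Denominator = 1625 * 9.81 * 0.0029 = 46.229625
theta = 12.6 / 46.229625
theta = 0.2726

0.2726


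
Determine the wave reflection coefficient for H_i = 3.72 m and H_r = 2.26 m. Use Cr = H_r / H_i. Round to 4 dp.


Cr = H_r / H_i
Cr = 2.26 / 3.72
Cr = 0.6075

0.6075


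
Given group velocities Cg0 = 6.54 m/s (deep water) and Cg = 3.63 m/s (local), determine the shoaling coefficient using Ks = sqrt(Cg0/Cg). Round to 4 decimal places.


Ks = sqrt(Cg0 / Cg)
Ks = sqrt(6.54 / 3.63)
Ks = sqrt(1.8017)
Ks = 1.3423

1.3423


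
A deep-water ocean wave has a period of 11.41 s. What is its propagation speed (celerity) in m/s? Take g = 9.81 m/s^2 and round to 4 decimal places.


We use the deep-water celerity formula:
C = g * T / (2 * pi)
C = 9.81 * 11.41 / (2 * 3.14159...)
C = 111.932100 / 6.283185
C = 17.8145 m/s

17.8145


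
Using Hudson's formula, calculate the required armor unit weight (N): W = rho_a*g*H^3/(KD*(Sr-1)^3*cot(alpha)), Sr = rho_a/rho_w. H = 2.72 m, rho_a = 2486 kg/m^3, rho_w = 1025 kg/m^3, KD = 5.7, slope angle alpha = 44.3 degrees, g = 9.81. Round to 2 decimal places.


Sr = rho_a / rho_w = 2486 / 1025 = 2.425366
(Sr - 1) = 1.425366
(Sr - 1)^3 = 2.895870
cot(44.3) = 1 / tan(44.3) = 1 / 0.975859 = 1.024738
Numerator = 2486 * 9.81 * 2.72^3 = 490768.6854
Denominator = 5.7 * 2.895870 * 1.024738 = 16.914797
W = 490768.6854 / 16.914797
W = 29014.16 N

29014.16


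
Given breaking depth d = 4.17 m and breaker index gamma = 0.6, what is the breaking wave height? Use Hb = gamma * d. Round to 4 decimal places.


Hb = gamma * d
Hb = 0.6 * 4.17
Hb = 2.5020 m

2.5020


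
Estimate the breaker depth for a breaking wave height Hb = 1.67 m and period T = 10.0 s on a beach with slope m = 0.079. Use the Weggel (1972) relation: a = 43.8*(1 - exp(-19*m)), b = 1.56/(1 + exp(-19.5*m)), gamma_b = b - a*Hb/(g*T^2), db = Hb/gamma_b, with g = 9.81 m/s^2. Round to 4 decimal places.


a = 43.8 * (1 - exp(-19 * m))
exp(-19 * 0.079) = exp(-1.5010) = 0.222907
a = 43.8 * (1 - 0.222907) = 34.036667
b = 1.56 / (1 + exp(-19.5 * m))
exp(-19.5 * 0.079) = exp(-1.5405) = 0.214274
b = 1.56 / (1 + 0.214274) = 1.284718
Hb / (g * T^2) = 1.67 / (9.81 * 10.0^2) = 1.67 / 981.0000 = 0.00170234
gamma_b = b - a * Hb/(g*T^2) = 1.284718 - 34.036667 * 0.00170234 = 1.226776
db = Hb / gamma_b = 1.67 / 1.226776
db = 1.3613 m

1.3613


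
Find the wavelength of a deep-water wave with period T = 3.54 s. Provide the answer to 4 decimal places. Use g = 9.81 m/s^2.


L0 = g * T^2 / (2 * pi)
L0 = 9.81 * 3.54^2 / (2 * pi)
L0 = 9.81 * 12.5316 / 6.28319
L0 = 122.9350 / 6.28319
L0 = 19.5657 m

19.5657


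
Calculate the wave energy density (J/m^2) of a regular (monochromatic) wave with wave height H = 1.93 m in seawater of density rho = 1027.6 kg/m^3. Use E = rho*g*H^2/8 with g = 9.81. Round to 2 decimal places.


E = (1/8) * rho * g * H^2
E = (1/8) * 1027.6 * 9.81 * 1.93^2
E = 0.125 * 1027.6 * 9.81 * 3.7249
E = 4693.73 J/m^2

4693.73


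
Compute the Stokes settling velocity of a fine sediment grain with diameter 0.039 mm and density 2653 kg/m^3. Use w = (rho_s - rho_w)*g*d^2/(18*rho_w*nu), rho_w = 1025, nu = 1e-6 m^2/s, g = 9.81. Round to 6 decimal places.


w = (rho_s - rho_w) * g * d^2 / (18 * rho_w * nu)
d = 0.039 mm = 0.000039 m
rho_s - rho_w = 2653 - 1025 = 1628
Numerator = 1628 * 9.81 * (0.000039)^2 = 0.000024291404
Denominator = 18 * 1025 * 1e-6 = 0.018450
w = 0.001317 m/s

0.001317


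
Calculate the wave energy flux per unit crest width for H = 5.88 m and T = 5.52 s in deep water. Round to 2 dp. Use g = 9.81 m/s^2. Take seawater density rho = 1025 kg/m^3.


P = rho * g^2 * H^2 * T / (32 * pi)
P = 1025 * 9.81^2 * 5.88^2 * 5.52 / (32 * pi)
P = 1025 * 96.2361 * 34.5744 * 5.52 / 100.53096
P = 187264.63 W/m

187264.63


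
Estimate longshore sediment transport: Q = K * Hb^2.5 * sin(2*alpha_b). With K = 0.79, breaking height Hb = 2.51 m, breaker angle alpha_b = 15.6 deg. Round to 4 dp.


Q = K * Hb^2.5 * sin(2 * alpha_b)
Hb^2.5 = 2.51^2.5 = 9.981236
sin(2 * 15.6) = sin(31.2) = 0.518027
Q = 0.79 * 9.981236 * 0.518027
Q = 4.0847 m^3/s

4.0847


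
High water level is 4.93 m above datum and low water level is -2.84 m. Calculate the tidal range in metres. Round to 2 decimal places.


Tidal range = High water - Low water
Tidal range = 4.93 - (-2.84)
Tidal range = 7.77 m

7.77


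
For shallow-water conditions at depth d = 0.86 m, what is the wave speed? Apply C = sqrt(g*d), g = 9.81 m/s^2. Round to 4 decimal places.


Using the shallow-water approximation:
C = sqrt(g * d) = sqrt(9.81 * 0.86)
C = sqrt(8.4366)
C = 2.9046 m/s

2.9046


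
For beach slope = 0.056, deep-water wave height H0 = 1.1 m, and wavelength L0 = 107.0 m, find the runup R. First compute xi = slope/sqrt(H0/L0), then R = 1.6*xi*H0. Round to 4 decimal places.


xi = slope / sqrt(H0/L0)
H0/L0 = 1.1/107.0 = 0.010280
sqrt(0.010280) = 0.101392
xi = 0.056 / 0.101392 = 0.552311
R = 1.6 * xi * H0 = 1.6 * 0.552311 * 1.1
R = 0.9721 m

0.9721


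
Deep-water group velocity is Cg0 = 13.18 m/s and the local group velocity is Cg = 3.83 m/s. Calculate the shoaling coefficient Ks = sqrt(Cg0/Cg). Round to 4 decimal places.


Ks = sqrt(Cg0 / Cg)
Ks = sqrt(13.18 / 3.83)
Ks = sqrt(3.4413)
Ks = 1.8551

1.8551


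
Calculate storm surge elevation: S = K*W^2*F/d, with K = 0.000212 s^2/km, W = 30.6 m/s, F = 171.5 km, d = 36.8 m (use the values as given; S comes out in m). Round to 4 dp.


S = K * W^2 * F / d
W^2 = 30.6^2 = 936.36
S = 0.000212 * 936.36 * 171.5 / 36.8
Numerator = 0.000212 * 936.36 * 171.5 = 34.044177
S = 34.044177 / 36.8 = 0.9251 m

0.9251


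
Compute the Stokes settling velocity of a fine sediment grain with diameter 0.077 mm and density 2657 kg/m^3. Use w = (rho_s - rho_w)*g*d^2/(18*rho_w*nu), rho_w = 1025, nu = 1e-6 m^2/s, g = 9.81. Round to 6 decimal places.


w = (rho_s - rho_w) * g * d^2 / (18 * rho_w * nu)
d = 0.077 mm = 0.000077 m
rho_s - rho_w = 2657 - 1025 = 1632
Numerator = 1632 * 9.81 * (0.000077)^2 = 0.000094922816
Denominator = 18 * 1025 * 1e-6 = 0.018450
w = 0.005145 m/s

0.005145


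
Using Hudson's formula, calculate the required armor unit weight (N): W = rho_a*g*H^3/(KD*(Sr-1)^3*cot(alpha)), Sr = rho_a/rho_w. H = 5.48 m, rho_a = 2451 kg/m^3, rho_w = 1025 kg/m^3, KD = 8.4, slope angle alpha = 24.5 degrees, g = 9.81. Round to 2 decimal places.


Sr = rho_a / rho_w = 2451 / 1025 = 2.391220
(Sr - 1) = 1.391220
(Sr - 1)^3 = 2.692694
cot(24.5) = 1 / tan(24.5) = 1 / 0.455726 = 2.194300
Numerator = 2451 * 9.81 * 5.48^3 = 3956890.1537
Denominator = 8.4 * 2.692694 * 2.194300 = 49.632050
W = 3956890.1537 / 49.632050
W = 79724.50 N

79724.50


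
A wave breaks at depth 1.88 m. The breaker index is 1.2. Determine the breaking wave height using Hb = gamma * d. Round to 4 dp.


Hb = gamma * d
Hb = 1.2 * 1.88
Hb = 2.2560 m

2.2560


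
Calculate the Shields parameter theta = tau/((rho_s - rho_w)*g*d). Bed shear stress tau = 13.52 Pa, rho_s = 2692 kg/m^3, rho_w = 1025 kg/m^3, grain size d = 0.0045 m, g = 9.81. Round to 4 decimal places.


theta = tau / ((rho_s - rho_w) * g * d)
rho_s - rho_w = 2692 - 1025 = 1667
Denominator = 1667 * 9.81 * 0.0045 = 73.589715
theta = 13.52 / 73.589715
theta = 0.1837

0.1837


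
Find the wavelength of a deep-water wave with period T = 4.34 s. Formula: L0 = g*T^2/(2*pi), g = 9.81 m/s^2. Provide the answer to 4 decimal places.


L0 = g * T^2 / (2 * pi)
L0 = 9.81 * 4.34^2 / (2 * pi)
L0 = 9.81 * 18.8356 / 6.28319
L0 = 184.7772 / 6.28319
L0 = 29.4082 m

29.4082


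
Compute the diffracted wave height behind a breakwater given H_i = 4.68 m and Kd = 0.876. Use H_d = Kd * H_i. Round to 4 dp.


H_d = Kd * H_i
H_d = 0.876 * 4.68
H_d = 4.0997 m

4.0997


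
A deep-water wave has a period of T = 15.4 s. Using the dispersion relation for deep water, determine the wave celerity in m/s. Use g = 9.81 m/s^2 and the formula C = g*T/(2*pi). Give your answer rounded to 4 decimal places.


We use the deep-water celerity formula:
C = g * T / (2 * pi)
C = 9.81 * 15.4 / (2 * 3.14159...)
C = 151.074000 / 6.283185
C = 24.0442 m/s

24.0442


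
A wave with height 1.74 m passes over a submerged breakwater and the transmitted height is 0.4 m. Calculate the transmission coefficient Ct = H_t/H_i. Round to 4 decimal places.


Ct = H_t / H_i
Ct = 0.4 / 1.74
Ct = 0.2299

0.2299


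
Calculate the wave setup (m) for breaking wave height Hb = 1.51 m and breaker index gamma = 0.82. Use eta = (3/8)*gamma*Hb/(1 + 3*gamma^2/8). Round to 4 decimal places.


eta = (3/8) * gamma * Hb / (1 + 3*gamma^2/8)
Numerator = (3/8) * 0.82 * 1.51 = 0.464325
Denominator = 1 + 3*0.82^2/8 = 1 + 0.252150 = 1.252150
eta = 0.464325 / 1.252150
eta = 0.3708 m

0.3708


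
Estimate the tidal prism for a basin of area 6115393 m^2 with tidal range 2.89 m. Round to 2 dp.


Tidal prism = Area * Tidal range
P = 6115393 * 2.89
P = 17673485.77 m^3

17673485.77


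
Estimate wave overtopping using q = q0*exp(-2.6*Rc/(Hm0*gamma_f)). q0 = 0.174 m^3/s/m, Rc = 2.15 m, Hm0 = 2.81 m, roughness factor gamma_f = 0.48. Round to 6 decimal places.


q = q0 * exp(-2.6 * Rc / (Hm0 * gamma_f))
Exponent = -2.6 * 2.15 / (2.81 * 0.48)
= -2.6 * 2.15 / 1.3488
= -4.144425
exp(-4.144425) = 0.015853
q = 0.174 * 0.015853
q = 0.002758 m^3/s/m

0.002758


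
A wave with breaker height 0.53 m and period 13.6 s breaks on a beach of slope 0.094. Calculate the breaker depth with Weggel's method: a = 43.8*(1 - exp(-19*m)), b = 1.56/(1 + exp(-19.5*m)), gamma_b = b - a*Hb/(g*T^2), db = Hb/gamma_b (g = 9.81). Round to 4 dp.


a = 43.8 * (1 - exp(-19 * m))
exp(-19 * 0.094) = exp(-1.7860) = 0.167629
a = 43.8 * (1 - 0.167629) = 36.457835
b = 1.56 / (1 + exp(-19.5 * m))
exp(-19.5 * 0.094) = exp(-1.8330) = 0.159933
b = 1.56 / (1 + 0.159933) = 1.344905
Hb / (g * T^2) = 0.53 / (9.81 * 13.6^2) = 0.53 / 1814.4576 = 0.00029210
gamma_b = b - a * Hb/(g*T^2) = 1.344905 - 36.457835 * 0.00029210 = 1.334256
db = Hb / gamma_b = 0.53 / 1.334256
db = 0.3972 m

0.3972


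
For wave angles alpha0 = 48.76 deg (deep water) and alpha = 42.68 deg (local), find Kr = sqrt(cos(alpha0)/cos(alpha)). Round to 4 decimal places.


Kr = sqrt(cos(alpha0) / cos(alpha))
cos(48.76) = 0.659215
cos(42.68) = 0.735151
Kr = sqrt(0.659215 / 0.735151)
Kr = sqrt(0.896706)
Kr = 0.9469

0.9469


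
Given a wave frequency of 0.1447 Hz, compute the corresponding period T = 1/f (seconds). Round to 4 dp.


T = 1 / f
T = 1 / 0.1447
T = 6.9109 s

6.9109


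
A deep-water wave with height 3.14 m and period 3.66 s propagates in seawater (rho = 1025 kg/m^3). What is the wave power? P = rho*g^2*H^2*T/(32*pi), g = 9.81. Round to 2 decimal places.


P = rho * g^2 * H^2 * T / (32 * pi)
P = 1025 * 9.81^2 * 3.14^2 * 3.66 / (32 * pi)
P = 1025 * 96.2361 * 9.8596 * 3.66 / 100.53096
P = 35408.08 W/m

35408.08


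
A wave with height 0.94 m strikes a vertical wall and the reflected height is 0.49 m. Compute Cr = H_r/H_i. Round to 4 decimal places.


Cr = H_r / H_i
Cr = 0.49 / 0.94
Cr = 0.5213

0.5213


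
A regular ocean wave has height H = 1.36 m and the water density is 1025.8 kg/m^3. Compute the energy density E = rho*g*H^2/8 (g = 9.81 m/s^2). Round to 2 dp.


E = (1/8) * rho * g * H^2
E = (1/8) * 1025.8 * 9.81 * 1.36^2
E = 0.125 * 1025.8 * 9.81 * 1.8496
E = 2326.59 J/m^2

2326.59


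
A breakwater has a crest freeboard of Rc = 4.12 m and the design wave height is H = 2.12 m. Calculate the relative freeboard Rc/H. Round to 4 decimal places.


Relative freeboard = Rc / H
= 4.12 / 2.12
= 1.9434

1.9434


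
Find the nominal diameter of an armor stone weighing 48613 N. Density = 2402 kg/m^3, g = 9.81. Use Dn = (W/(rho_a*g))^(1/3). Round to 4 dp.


V = W / (rho_a * g)
V = 48613 / (2402 * 9.81)
V = 48613 / 23563.62
V = 2.063053 m^3
Dn = V^(1/3) = 2.063053^(1/3)
Dn = 1.2730 m

1.2730


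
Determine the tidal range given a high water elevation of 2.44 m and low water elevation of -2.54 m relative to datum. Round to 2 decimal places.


Tidal range = High water - Low water
Tidal range = 2.44 - (-2.54)
Tidal range = 4.98 m

4.98


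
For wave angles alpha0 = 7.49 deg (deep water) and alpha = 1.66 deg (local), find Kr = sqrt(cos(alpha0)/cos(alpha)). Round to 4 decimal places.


Kr = sqrt(cos(alpha0) / cos(alpha))
cos(7.49) = 0.991468
cos(1.66) = 0.999580
Kr = sqrt(0.991468 / 0.999580)
Kr = sqrt(0.991884)
Kr = 0.9959

0.9959


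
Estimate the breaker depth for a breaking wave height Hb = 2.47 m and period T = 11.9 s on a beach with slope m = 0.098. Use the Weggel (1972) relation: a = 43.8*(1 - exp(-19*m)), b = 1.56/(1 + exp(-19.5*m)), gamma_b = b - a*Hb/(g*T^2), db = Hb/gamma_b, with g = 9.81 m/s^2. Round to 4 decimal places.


a = 43.8 * (1 - exp(-19 * m))
exp(-19 * 0.098) = exp(-1.8620) = 0.155362
a = 43.8 * (1 - 0.155362) = 36.995162
b = 1.56 / (1 + exp(-19.5 * m))
exp(-19.5 * 0.098) = exp(-1.9110) = 0.147932
b = 1.56 / (1 + 0.147932) = 1.358965
Hb / (g * T^2) = 2.47 / (9.81 * 11.9^2) = 2.47 / 1389.1941 = 0.00177801
gamma_b = b - a * Hb/(g*T^2) = 1.358965 - 36.995162 * 0.00177801 = 1.293187
db = Hb / gamma_b = 2.47 / 1.293187
db = 1.9100 m

1.9100


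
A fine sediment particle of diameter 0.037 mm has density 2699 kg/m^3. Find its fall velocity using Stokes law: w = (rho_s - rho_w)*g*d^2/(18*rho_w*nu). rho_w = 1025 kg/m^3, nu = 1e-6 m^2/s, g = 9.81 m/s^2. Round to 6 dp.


w = (rho_s - rho_w) * g * d^2 / (18 * rho_w * nu)
d = 0.037 mm = 0.000037 m
rho_s - rho_w = 2699 - 1025 = 1674
Numerator = 1674 * 9.81 * (0.000037)^2 = 0.000022481636
Denominator = 18 * 1025 * 1e-6 = 0.018450
w = 0.001219 m/s

0.001219


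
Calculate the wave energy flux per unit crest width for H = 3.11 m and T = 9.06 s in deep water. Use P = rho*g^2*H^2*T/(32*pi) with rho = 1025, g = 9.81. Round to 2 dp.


P = rho * g^2 * H^2 * T / (32 * pi)
P = 1025 * 9.81^2 * 3.11^2 * 9.06 / (32 * pi)
P = 1025 * 96.2361 * 9.6721 * 9.06 / 100.53096
P = 85982.69 W/m

85982.69


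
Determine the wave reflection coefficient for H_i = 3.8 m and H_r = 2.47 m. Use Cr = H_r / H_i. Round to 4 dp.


Cr = H_r / H_i
Cr = 2.47 / 3.8
Cr = 0.6500

0.6500


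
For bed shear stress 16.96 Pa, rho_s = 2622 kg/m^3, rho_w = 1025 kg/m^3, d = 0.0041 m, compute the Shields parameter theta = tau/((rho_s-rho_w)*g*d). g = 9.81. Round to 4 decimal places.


theta = tau / ((rho_s - rho_w) * g * d)
rho_s - rho_w = 2622 - 1025 = 1597
Denominator = 1597 * 9.81 * 0.0041 = 64.232937
theta = 16.96 / 64.232937
theta = 0.2640

0.2640


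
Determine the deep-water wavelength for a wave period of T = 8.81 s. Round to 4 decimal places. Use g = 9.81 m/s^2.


L0 = g * T^2 / (2 * pi)
L0 = 9.81 * 8.81^2 / (2 * pi)
L0 = 9.81 * 77.6161 / 6.28319
L0 = 761.4139 / 6.28319
L0 = 121.1828 m

121.1828


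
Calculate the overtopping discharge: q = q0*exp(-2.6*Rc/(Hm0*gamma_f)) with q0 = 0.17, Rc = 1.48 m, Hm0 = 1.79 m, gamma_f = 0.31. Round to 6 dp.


q = q0 * exp(-2.6 * Rc / (Hm0 * gamma_f))
Exponent = -2.6 * 1.48 / (1.79 * 0.31)
= -2.6 * 1.48 / 0.5549
= -6.934583
exp(-6.934583) = 0.000974
q = 0.17 * 0.000974
q = 0.000165 m^3/s/m

0.000165


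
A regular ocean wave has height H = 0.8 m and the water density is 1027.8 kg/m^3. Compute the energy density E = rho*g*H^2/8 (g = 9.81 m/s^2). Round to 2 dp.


E = (1/8) * rho * g * H^2
E = (1/8) * 1027.8 * 9.81 * 0.8^2
E = 0.125 * 1027.8 * 9.81 * 0.6400
E = 806.62 J/m^2

806.62


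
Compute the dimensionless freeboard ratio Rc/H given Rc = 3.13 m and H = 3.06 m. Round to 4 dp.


Relative freeboard = Rc / H
= 3.13 / 3.06
= 1.0229

1.0229


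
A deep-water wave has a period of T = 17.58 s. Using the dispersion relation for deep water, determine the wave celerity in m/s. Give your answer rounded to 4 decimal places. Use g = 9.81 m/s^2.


We use the deep-water celerity formula:
C = g * T / (2 * pi)
C = 9.81 * 17.58 / (2 * 3.14159...)
C = 172.459800 / 6.283185
C = 27.4478 m/s

27.4478


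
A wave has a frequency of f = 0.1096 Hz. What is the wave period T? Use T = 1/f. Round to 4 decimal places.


T = 1 / f
T = 1 / 0.1096
T = 9.1241 s

9.1241


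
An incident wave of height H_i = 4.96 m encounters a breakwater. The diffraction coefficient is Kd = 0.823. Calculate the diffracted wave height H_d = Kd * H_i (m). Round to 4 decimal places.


H_d = Kd * H_i
H_d = 0.823 * 4.96
H_d = 4.0821 m

4.0821


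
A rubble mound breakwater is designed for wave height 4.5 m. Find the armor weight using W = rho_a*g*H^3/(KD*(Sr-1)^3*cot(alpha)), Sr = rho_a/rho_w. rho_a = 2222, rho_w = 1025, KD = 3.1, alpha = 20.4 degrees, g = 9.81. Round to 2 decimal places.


Sr = rho_a / rho_w = 2222 / 1025 = 2.167805
(Sr - 1) = 1.167805
(Sr - 1)^3 = 1.592615
cot(20.4) = 1 / tan(20.4) = 1 / 0.371897 = 2.688919
Numerator = 2222 * 9.81 * 4.5^3 = 1986326.3475
Denominator = 3.1 * 1.592615 * 2.688919 = 13.275481
W = 1986326.3475 / 13.275481
W = 149623.68 N

149623.68


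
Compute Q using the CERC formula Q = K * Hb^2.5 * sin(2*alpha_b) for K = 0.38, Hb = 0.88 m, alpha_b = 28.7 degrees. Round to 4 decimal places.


Q = K * Hb^2.5 * sin(2 * alpha_b)
Hb^2.5 = 0.88^2.5 = 0.726452
sin(2 * 28.7) = sin(57.4) = 0.842452
Q = 0.38 * 0.726452 * 0.842452
Q = 0.2326 m^3/s

0.2326


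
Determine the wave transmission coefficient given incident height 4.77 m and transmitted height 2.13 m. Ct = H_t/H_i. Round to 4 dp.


Ct = H_t / H_i
Ct = 2.13 / 4.77
Ct = 0.4465

0.4465


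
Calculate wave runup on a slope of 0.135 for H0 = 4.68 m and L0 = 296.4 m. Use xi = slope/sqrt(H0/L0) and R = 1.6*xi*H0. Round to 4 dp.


xi = slope / sqrt(H0/L0)
H0/L0 = 4.68/296.4 = 0.015789
sqrt(0.015789) = 0.125656
xi = 0.135 / 0.125656 = 1.074360
R = 1.6 * xi * H0 = 1.6 * 1.074360 * 4.68
R = 8.0448 m

8.0448


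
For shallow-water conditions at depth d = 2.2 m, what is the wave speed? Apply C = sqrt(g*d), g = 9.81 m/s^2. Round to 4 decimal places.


Using the shallow-water approximation:
C = sqrt(g * d) = sqrt(9.81 * 2.2)
C = sqrt(21.5820)
C = 4.6456 m/s

4.6456


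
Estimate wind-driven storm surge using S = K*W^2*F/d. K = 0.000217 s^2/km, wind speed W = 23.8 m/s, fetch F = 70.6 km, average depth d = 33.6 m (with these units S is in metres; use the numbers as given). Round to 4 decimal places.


S = K * W^2 * F / d
W^2 = 23.8^2 = 566.44
S = 0.000217 * 566.44 * 70.6 / 33.6
Numerator = 0.000217 * 566.44 * 70.6 = 8.677974
S = 8.677974 / 33.6 = 0.2583 m

0.2583


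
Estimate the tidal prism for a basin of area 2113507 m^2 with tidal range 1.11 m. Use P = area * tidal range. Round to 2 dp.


Tidal prism = Area * Tidal range
P = 2113507 * 1.11
P = 2345992.77 m^3

2345992.77


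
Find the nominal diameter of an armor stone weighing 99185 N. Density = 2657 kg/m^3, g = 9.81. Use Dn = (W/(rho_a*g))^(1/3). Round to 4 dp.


V = W / (rho_a * g)
V = 99185 / (2657 * 9.81)
V = 99185 / 26065.17
V = 3.805270 m^3
Dn = V^(1/3) = 3.805270^(1/3)
Dn = 1.5612 m

1.5612


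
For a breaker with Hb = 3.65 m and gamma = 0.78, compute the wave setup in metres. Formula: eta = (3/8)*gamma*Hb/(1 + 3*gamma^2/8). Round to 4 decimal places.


eta = (3/8) * gamma * Hb / (1 + 3*gamma^2/8)
Numerator = (3/8) * 0.78 * 3.65 = 1.067625
Denominator = 1 + 3*0.78^2/8 = 1 + 0.228150 = 1.228150
eta = 1.067625 / 1.228150
eta = 0.8693 m

0.8693


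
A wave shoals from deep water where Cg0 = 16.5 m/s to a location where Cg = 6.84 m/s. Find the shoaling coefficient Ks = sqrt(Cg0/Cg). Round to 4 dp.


Ks = sqrt(Cg0 / Cg)
Ks = sqrt(16.5 / 6.84)
Ks = sqrt(2.4123)
Ks = 1.5532

1.5532


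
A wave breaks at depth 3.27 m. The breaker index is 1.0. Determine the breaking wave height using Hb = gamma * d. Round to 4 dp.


Hb = gamma * d
Hb = 1.0 * 3.27
Hb = 3.2700 m

3.2700


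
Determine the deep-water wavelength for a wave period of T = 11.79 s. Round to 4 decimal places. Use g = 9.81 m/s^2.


L0 = g * T^2 / (2 * pi)
L0 = 9.81 * 11.79^2 / (2 * pi)
L0 = 9.81 * 139.0041 / 6.28319
L0 = 1363.6302 / 6.28319
L0 = 217.0285 m

217.0285


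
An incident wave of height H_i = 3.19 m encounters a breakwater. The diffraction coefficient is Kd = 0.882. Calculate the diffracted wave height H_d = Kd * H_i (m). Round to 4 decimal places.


H_d = Kd * H_i
H_d = 0.882 * 3.19
H_d = 2.8136 m

2.8136


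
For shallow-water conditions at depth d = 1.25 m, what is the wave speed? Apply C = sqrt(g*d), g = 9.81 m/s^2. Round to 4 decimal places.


Using the shallow-water approximation:
C = sqrt(g * d) = sqrt(9.81 * 1.25)
C = sqrt(12.2625)
C = 3.5018 m/s

3.5018


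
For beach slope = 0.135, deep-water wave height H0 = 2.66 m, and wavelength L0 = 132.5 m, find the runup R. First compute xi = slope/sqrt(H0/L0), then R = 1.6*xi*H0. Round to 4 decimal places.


xi = slope / sqrt(H0/L0)
H0/L0 = 2.66/132.5 = 0.020075
sqrt(0.020075) = 0.141688
xi = 0.135 / 0.141688 = 0.952798
R = 1.6 * xi * H0 = 1.6 * 0.952798 * 2.66
R = 4.0551 m

4.0551


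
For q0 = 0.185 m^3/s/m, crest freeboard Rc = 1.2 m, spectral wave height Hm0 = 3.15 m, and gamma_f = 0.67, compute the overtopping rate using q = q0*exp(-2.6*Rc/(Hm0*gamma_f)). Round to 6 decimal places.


q = q0 * exp(-2.6 * Rc / (Hm0 * gamma_f))
Exponent = -2.6 * 1.2 / (3.15 * 0.67)
= -2.6 * 1.2 / 2.1105
= -1.478323
exp(-1.478323) = 0.228020
q = 0.185 * 0.228020
q = 0.042184 m^3/s/m

0.042184


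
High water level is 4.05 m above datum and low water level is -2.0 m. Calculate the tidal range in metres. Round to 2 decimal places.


Tidal range = High water - Low water
Tidal range = 4.05 - (-2.0)
Tidal range = 6.05 m

6.05


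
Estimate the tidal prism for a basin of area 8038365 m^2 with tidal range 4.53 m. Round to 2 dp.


Tidal prism = Area * Tidal range
P = 8038365 * 4.53
P = 36413793.45 m^3

36413793.45


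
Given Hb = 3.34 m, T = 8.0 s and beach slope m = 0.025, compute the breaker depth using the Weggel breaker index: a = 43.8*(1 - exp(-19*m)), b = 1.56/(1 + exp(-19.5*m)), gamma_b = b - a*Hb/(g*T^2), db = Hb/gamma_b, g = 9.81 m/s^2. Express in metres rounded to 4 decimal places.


a = 43.8 * (1 - exp(-19 * m))
exp(-19 * 0.025) = exp(-0.4750) = 0.621885
a = 43.8 * (1 - 0.621885) = 16.561435
b = 1.56 / (1 + exp(-19.5 * m))
exp(-19.5 * 0.025) = exp(-0.4875) = 0.614160
b = 1.56 / (1 + 0.614160) = 0.966447
Hb / (g * T^2) = 3.34 / (9.81 * 8.0^2) = 3.34 / 627.8400 = 0.00531983
gamma_b = b - a * Hb/(g*T^2) = 0.966447 - 16.561435 * 0.00531983 = 0.878343
db = Hb / gamma_b = 3.34 / 0.878343
db = 3.8026 m

3.8026


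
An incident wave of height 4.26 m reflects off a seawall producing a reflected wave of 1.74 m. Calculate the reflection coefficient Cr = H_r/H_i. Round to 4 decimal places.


Cr = H_r / H_i
Cr = 1.74 / 4.26
Cr = 0.4085

0.4085


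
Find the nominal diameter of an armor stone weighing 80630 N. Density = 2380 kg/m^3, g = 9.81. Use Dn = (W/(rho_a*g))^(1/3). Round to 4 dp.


V = W / (rho_a * g)
V = 80630 / (2380 * 9.81)
V = 80630 / 23347.80
V = 3.453430 m^3
Dn = V^(1/3) = 3.453430^(1/3)
Dn = 1.5115 m

1.5115


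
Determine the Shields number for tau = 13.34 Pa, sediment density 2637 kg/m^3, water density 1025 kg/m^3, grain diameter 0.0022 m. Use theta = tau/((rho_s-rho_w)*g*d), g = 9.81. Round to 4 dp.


theta = tau / ((rho_s - rho_w) * g * d)
rho_s - rho_w = 2637 - 1025 = 1612
Denominator = 1612 * 9.81 * 0.0022 = 34.790184
theta = 13.34 / 34.790184
theta = 0.3834

0.3834


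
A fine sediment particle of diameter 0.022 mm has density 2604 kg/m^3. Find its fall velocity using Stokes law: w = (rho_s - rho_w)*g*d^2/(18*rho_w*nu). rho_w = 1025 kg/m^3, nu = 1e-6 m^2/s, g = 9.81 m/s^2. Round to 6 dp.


w = (rho_s - rho_w) * g * d^2 / (18 * rho_w * nu)
d = 0.022 mm = 0.000022 m
rho_s - rho_w = 2604 - 1025 = 1579
Numerator = 1579 * 9.81 * (0.000022)^2 = 0.000007497155
Denominator = 18 * 1025 * 1e-6 = 0.018450
w = 0.000406 m/s

0.000406


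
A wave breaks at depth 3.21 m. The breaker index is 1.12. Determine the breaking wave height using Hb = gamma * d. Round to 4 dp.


Hb = gamma * d
Hb = 1.12 * 3.21
Hb = 3.5952 m

3.5952


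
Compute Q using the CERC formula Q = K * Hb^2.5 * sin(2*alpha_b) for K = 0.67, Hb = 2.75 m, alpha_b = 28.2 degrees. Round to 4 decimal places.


Q = K * Hb^2.5 * sin(2 * alpha_b)
Hb^2.5 = 2.75^2.5 = 12.540987
sin(2 * 28.2) = sin(56.4) = 0.832921
Q = 0.67 * 12.540987 * 0.832921
Q = 6.9986 m^3/s

6.9986


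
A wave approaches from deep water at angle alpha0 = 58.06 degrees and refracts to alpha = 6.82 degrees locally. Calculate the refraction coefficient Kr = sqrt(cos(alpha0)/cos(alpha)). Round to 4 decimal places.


Kr = sqrt(cos(alpha0) / cos(alpha))
cos(58.06) = 0.529031
cos(6.82) = 0.992924
Kr = sqrt(0.529031 / 0.992924)
Kr = sqrt(0.532801)
Kr = 0.7299

0.7299


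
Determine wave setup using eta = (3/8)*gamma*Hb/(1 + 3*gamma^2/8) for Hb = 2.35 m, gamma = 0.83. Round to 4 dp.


eta = (3/8) * gamma * Hb / (1 + 3*gamma^2/8)
Numerator = (3/8) * 0.83 * 2.35 = 0.731437
Denominator = 1 + 3*0.83^2/8 = 1 + 0.258338 = 1.258338
eta = 0.731437 / 1.258338
eta = 0.5813 m

0.5813


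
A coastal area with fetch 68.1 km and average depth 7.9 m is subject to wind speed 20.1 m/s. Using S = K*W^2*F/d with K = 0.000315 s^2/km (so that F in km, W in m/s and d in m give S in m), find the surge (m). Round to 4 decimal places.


S = K * W^2 * F / d
W^2 = 20.1^2 = 404.01
S = 0.000315 * 404.01 * 68.1 / 7.9
Numerator = 0.000315 * 404.01 * 68.1 = 8.666621
S = 8.666621 / 7.9 = 1.0970 m

1.0970


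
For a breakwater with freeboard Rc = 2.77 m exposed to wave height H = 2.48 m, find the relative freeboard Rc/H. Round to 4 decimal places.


Relative freeboard = Rc / H
= 2.77 / 2.48
= 1.1169

1.1169


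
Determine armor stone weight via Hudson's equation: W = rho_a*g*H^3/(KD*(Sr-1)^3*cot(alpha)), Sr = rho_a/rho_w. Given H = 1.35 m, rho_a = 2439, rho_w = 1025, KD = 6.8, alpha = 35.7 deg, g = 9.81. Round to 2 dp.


Sr = rho_a / rho_w = 2439 / 1025 = 2.379512
(Sr - 1) = 1.379512
(Sr - 1)^3 = 2.625286
cot(35.7) = 1 / tan(35.7) = 1 / 0.718573 = 1.391647
Numerator = 2439 * 9.81 * 1.35^3 = 58868.3839
Denominator = 6.8 * 2.625286 * 1.391647 = 24.843611
W = 58868.3839 / 24.843611
W = 2369.56 N

2369.56


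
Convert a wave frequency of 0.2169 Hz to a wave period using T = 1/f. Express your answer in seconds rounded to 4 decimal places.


T = 1 / f
T = 1 / 0.2169
T = 4.6104 s

4.6104


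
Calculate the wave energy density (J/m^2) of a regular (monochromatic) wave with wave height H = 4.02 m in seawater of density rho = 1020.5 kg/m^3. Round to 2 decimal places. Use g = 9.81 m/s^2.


E = (1/8) * rho * g * H^2
E = (1/8) * 1020.5 * 9.81 * 4.02^2
E = 0.125 * 1020.5 * 9.81 * 16.1604
E = 20222.93 J/m^2

20222.93
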